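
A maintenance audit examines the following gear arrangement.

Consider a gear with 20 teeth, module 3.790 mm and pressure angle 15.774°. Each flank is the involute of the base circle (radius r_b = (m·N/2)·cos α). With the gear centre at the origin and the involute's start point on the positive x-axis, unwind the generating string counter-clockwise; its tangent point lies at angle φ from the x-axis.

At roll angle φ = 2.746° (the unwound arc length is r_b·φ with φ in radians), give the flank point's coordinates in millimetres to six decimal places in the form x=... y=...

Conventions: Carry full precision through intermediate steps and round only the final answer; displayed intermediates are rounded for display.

topology: single-mesh involute geometry — m = 3.790, N = 20
pitch radius r_p = m·N/2 = 3.790·20/2 = 37.900000
base radius r_b = r_p·cos α = 37.900000·cos 15.774° = 36.472741
roll angle φ = 2.746° = 0.04792674 rad
x = r_b·(cos φ + φ·sin φ) = 36.514605
y = r_b·(sin φ − φ·cos φ) = 0.001338

x=36.514605 y=0.001338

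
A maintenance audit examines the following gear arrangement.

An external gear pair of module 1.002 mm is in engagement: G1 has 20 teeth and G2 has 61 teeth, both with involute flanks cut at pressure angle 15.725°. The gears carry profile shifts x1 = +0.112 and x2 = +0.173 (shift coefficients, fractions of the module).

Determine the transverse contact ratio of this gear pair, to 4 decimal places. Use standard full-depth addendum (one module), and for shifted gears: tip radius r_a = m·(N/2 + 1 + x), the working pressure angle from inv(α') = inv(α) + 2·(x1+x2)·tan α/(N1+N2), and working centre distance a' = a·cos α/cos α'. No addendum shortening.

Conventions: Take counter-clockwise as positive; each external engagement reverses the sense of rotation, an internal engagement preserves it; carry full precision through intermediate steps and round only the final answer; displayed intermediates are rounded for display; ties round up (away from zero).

single-mesh involute tooth geometry (20T engaging 61T at module 1.002)
base radii: r_b1 = 9.644987, r_b2 = 29.417211
tip radii: r_a1 = 11.134224, r_a2 = 31.736346
inv(α') = inv(15.725°) + 2·(+0.112+0.173)·tan α/(20+61) = 0.00908650  ⇒  α' = 17.03779°
a' = a·cos α / cos α' = 40.5810·cos 15.725°/cos 17.03779° = 40.855266
action lengths: √(r_a1²−r_b1²) = 5.562838, √(r_a2²−r_b2²) = 11.908960
base pitch p_b = π·m·cos α = 3.030062
CR = (5.562838 + 11.908960 − 40.855266·sin 17.03779°)/3.030062 = 1.815511
contact ratio ≈ 1.8155

1.8155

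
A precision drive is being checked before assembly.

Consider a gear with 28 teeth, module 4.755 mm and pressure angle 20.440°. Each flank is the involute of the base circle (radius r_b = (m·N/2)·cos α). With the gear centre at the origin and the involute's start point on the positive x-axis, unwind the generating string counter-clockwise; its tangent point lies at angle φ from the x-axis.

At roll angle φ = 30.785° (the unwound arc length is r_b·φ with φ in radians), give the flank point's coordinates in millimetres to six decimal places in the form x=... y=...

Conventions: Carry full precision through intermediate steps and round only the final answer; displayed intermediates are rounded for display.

recognized (one wheel, involute flank): single-mesh tooth geometry, m = 4.755, N = 28
pitch radius r_p = m·N/2 = 4.755·28/2 = 66.570000
base radius r_b = r_p·cos α = 66.570000·cos 20.440° = 62.378647
roll angle φ = 30.785° = 0.53729961 rad
x = r_b·(cos φ + φ·sin φ) = 70.743219
y = r_b·(sin φ − φ·cos φ) = 3.133101

x=70.743219 y=3.133101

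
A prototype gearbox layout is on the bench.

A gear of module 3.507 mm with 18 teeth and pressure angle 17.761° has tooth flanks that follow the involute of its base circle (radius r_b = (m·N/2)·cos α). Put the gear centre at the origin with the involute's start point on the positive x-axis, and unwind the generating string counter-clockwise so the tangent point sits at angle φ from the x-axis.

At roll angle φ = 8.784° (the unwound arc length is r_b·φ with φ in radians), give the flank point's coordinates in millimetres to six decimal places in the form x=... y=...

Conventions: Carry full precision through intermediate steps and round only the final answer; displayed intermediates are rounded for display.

x=30.409795 y=0.036019

topology: single-mesh involute geometry — m = 3.507, N = 18
pitch radius r_p = m·N/2 = 3.507·18/2 = 31.563000
base radius r_b = r_p·cos α = 31.563000·cos 17.761° = 30.058621
roll angle φ = 8.784° = 0.15330972 rad
x = r_b·(cos φ + φ·sin φ) = 30.409795
y = r_b·(sin φ − φ·cos φ) = 0.036019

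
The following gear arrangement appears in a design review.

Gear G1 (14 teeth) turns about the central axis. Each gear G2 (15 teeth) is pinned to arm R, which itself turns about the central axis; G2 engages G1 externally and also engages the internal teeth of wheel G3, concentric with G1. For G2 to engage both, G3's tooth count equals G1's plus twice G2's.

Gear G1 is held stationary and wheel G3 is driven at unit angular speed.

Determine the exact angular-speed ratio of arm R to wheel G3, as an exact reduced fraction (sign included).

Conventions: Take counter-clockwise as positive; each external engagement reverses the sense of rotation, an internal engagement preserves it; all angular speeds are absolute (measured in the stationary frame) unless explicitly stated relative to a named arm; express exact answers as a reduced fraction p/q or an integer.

planetary set (14T centre, 15T on arm, 44T internal) — Willis relation
ring teeth: 14 + 2·15 = 44
14(ω_sun−ω_arm) = −44(ω_ring−ω_arm),  ω_sun = 0, ω_ring = 1
14(0−ω_arm) = −44(1−ω_arm)  ⇒  58·ω_arm = 44  ⇒  ω_arm = 22/29
ω_out/ω_in = 22/29

22/29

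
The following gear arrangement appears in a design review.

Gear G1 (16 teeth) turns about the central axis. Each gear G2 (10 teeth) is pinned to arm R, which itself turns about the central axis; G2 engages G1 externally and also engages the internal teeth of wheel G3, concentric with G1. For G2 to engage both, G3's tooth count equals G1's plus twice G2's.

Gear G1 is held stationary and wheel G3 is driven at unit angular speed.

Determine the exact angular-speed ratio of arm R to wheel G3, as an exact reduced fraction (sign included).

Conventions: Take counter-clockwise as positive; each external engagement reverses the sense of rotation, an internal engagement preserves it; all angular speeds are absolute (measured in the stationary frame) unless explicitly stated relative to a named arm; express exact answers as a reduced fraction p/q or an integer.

planetary set (16T centre, 10T on arm, 36T internal) — Willis relation
ring teeth: 16 + 2·10 = 36
16(ω_sun−ω_arm) = −36(ω_ring−ω_arm),  ω_sun = 0, ω_ring = 1
16(0−ω_arm) = −36(1−ω_arm)  ⇒  52·ω_arm = 36  ⇒  ω_arm = 9/13
ω_out/ω_in = 9/13

9/13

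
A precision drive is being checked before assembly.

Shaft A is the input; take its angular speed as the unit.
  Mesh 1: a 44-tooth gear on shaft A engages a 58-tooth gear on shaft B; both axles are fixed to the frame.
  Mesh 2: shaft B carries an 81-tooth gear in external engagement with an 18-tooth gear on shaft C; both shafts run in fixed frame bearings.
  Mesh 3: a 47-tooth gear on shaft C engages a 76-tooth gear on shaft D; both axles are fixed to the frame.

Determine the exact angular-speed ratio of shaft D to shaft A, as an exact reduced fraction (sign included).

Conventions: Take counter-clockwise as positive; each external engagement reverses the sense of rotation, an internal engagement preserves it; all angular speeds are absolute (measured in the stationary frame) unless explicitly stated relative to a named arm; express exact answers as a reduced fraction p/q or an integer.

-4653/2204

class = fixed-axis compound train [3 meshes; 3 ratios multiply, 3 sense flips]
mesh 1 [44T→58T]: running ratio 22/29, sense −
mesh 2 [81T→18T]: running ratio 99/29, sense +
mesh 3 [47T→76T]: running ratio 4653/2204, sense −
ω_out/ω_in = -4653/2204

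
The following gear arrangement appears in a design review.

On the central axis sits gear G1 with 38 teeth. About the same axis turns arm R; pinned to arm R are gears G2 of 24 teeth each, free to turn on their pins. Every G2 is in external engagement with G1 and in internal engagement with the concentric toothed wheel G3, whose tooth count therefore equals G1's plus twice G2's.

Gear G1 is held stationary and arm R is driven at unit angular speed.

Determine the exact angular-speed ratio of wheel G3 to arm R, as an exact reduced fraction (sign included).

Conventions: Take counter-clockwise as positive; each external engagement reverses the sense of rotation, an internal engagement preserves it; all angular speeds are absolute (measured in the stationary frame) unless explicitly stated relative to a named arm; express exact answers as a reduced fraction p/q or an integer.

class = planetary set [G3 = 38+2·24 = 86; Willis about the carrier]
ring teeth: 38 + 2·24 = 86
38(ω_sun−ω_arm) = −86(ω_ring−ω_arm),  ω_sun = 0, ω_arm = 1
ω_ring = 1 − (38/86)(0−1) = 62/43
ω_out/ω_in = 62/43

62/43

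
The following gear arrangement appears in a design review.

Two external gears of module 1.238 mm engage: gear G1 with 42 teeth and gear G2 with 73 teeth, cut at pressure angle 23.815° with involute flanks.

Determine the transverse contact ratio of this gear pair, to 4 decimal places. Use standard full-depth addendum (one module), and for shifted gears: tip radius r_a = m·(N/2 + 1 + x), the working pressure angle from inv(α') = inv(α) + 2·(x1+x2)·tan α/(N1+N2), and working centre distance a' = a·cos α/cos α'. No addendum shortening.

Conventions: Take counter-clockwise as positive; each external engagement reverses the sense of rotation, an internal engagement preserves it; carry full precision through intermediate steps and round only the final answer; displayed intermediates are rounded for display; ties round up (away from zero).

1.5889

topology: single-mesh involute geometry — m = 1.238, 42T/73T pair
base radii: r_b1 = 23.784374, r_b2 = 41.339507
tip radii: r_a1 = 27.236000, r_a2 = 46.425000
no profile shift: α' = α, a' = a
action lengths: √(r_a1²−r_b1²) = 13.270390, √(r_a2²−r_b2²) = 21.126424
base pitch p_b = π·m·cos α = 3.558134
CR = (13.270390 + 21.126424 − 71.185000·sin 23.81500°)/3.558134 = 1.588864
contact ratio ≈ 1.5889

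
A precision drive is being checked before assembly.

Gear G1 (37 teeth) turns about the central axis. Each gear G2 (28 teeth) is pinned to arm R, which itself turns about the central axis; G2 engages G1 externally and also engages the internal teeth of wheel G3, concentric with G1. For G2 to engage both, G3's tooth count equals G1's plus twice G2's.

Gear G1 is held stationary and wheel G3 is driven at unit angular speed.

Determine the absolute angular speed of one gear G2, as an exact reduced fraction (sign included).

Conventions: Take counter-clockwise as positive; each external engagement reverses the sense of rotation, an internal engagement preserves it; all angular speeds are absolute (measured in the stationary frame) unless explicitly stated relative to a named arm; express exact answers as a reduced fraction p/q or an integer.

planetary set (37T centre, 28T on arm, 93T internal) — Willis relation
ring teeth: 37 + 2·28 = 93
37(ω_sun−ω_arm) = −93(ω_ring−ω_arm),  ω_sun = 0, ω_ring = 1
37(0−ω_arm) = −93(1−ω_arm)  ⇒  130·ω_arm = 93  ⇒  ω_arm = 93/130
sun–planet mesh: 37·(0−93/130) = −28·(ω_p−ω_arm)  ⇒  ω_p−ω_arm = 3441/3640
ω_p = 93/130 + 3441/3640 = 93/56
exact speed ratio = 93/56

93/56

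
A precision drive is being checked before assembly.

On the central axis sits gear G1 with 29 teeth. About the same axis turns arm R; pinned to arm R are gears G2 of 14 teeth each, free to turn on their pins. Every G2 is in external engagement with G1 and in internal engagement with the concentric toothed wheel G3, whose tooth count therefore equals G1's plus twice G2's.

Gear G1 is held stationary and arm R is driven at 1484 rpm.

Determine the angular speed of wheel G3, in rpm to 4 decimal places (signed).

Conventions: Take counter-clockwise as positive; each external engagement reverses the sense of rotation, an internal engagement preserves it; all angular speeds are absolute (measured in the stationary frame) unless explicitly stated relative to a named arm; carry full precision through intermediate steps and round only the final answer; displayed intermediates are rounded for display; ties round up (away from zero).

+2239.0175 rpm

recognized (axles ride arm R): planetary set, 29/14/57 teeth
normalise by the input: solve with ω_arm = 1, then scale by 1484 rpm
ring teeth: 29 + 2·14 = 57
29(ω_sun−ω_arm) = −57(ω_ring−ω_arm),  ω_sun = 0, ω_arm = 1
ω_ring = 1 − (29/57)(0−1) = 86/57
scale: ω_ring = 86/57 × 1484 rpm = +2239.0175 rpm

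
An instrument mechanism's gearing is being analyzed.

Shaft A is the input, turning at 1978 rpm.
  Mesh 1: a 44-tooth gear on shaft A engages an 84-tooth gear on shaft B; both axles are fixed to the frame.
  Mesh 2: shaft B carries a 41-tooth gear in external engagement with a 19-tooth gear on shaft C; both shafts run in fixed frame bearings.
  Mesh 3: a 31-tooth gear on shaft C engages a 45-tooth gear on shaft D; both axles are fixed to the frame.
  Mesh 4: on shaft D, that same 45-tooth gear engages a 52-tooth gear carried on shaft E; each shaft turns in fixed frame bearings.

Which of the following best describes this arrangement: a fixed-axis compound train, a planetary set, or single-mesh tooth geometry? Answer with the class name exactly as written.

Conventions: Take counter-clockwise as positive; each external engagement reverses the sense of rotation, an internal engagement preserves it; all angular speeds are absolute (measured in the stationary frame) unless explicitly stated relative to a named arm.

class = fixed-axis compound train [4 meshes; 4 ratios multiply, 4 sense flips]
classification: fixed-axis compound train

fixed-axis compound train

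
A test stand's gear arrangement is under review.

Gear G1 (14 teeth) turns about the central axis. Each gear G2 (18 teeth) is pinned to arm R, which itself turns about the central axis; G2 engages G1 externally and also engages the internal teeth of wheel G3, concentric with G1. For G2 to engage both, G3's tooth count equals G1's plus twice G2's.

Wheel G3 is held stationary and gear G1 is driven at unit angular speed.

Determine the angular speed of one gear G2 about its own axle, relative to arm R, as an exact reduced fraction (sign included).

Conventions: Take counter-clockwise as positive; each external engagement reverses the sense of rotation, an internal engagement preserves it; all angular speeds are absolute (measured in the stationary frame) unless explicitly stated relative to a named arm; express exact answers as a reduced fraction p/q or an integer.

-175/288

class = planetary set [G3 = 14+2·18 = 50; Willis about the carrier]
ring teeth: 14 + 2·18 = 50
14(ω_sun−ω_arm) = −50(ω_ring−ω_arm),  ω_ring = 0, ω_sun = 1
14(1−ω_arm) = −50(0−ω_arm)  ⇒  64·ω_arm = 14  ⇒  ω_arm = 7/32
sun–planet mesh: 14·(1−7/32) = −18·(ω_p−ω_arm)  ⇒  ω_p−ω_arm = -175/288
exact speed ratio = -175/288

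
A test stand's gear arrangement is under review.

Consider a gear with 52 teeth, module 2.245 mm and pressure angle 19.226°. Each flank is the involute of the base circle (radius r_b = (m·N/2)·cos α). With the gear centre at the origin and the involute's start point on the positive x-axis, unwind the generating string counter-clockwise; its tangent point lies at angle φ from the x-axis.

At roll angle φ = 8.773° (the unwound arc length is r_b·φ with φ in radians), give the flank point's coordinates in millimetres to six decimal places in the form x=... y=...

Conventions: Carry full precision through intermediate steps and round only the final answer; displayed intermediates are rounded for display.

x=55.756832 y=0.065797

recognized (one wheel, involute flank): single-mesh tooth geometry, m = 2.245, N = 52
pitch radius r_p = m·N/2 = 2.245·52/2 = 58.370000
base radius r_b = r_p·cos α = 58.370000·cos 19.226° = 55.114532
roll angle φ = 8.773° = 0.15311774 rad
x = r_b·(cos φ + φ·sin φ) = 55.756832
y = r_b·(sin φ − φ·cos φ) = 0.065797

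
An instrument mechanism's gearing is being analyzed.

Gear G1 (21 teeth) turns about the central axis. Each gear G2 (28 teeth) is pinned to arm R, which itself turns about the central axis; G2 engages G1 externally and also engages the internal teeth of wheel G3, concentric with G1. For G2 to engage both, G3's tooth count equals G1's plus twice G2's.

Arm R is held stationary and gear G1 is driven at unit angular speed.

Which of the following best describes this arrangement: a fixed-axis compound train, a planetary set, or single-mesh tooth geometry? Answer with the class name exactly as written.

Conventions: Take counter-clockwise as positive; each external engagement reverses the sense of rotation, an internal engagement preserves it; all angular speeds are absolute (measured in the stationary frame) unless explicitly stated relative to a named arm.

planetary set

topology: planetary set — G1 21T / G2 28T / G3 77T, arm = carrier (Willis)
classification: planetary set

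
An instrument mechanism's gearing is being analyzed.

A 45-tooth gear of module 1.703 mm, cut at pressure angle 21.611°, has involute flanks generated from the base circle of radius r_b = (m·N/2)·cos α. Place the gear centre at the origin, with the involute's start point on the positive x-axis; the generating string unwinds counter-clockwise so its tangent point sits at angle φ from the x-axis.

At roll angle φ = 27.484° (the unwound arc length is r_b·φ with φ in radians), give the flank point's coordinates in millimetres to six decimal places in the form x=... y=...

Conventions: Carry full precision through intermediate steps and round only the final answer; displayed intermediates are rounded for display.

class = single-mesh tooth geometry [base-circle involute, m = 1.703, 45T]
pitch radius r_p = m·N/2 = 1.703·45/2 = 38.317500
base radius r_b = r_p·cos α = 38.317500·cos 21.611° = 35.624002
roll angle φ = 27.484° = 0.47968629 rad
x = r_b·(cos φ + φ·sin φ) = 39.489754
y = r_b·(sin φ − φ·cos φ) = 1.280758

x=39.489754 y=1.280758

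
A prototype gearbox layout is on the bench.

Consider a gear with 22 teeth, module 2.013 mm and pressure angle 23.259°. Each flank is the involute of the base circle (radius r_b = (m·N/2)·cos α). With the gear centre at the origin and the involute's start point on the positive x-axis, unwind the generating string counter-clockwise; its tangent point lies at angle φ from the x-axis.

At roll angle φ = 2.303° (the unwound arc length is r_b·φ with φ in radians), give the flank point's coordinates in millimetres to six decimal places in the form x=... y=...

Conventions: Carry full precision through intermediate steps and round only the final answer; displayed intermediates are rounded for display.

recognized (one wheel, involute flank): single-mesh tooth geometry, m = 2.013, N = 22
pitch radius r_p = m·N/2 = 2.013·22/2 = 22.143000
base radius r_b = r_p·cos α = 22.143000·cos 23.259° = 20.343421
roll angle φ = 2.303° = 0.04019493 rad
x = r_b·(cos φ + φ·sin φ) = 20.359848
y = r_b·(sin φ − φ·cos φ) = 0.000440

x=20.359848 y=0.000440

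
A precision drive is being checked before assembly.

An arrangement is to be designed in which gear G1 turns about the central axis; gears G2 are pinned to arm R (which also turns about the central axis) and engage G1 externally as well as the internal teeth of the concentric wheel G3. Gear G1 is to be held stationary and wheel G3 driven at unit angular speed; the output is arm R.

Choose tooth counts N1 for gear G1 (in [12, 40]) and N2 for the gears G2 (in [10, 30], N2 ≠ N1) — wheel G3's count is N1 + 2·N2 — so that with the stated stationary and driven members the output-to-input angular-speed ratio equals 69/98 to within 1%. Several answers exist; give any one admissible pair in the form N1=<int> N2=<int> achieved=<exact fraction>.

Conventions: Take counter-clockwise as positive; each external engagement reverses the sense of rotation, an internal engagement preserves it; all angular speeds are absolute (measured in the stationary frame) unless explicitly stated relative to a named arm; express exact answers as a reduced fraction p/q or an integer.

N1=29 N2=20 achieved=69/98

topology: planetary set — design target 69/98, arm = carrier (Willis)
Willis with ω_sun = 0: ω_arm/ω_ring = N3/(N1+N3); set equal to 69/98  ⇒  N3/N1 = (69/98)/(1 − 69/98) = 69/29
N3 = N1 + 2·N2  ⇒  N2/N1 = (N3/N1 − 1)/2 = (69/29 − 1)/2 = 20/29
smallest multiple with N1 ≥ 12 and N2 ≥ 10: k = 1  ⇒  N1 = 1·29 = 29, N2 = 1·20 = 20 (N1 ≤ 40, N2 ≤ 30, N2 ≠ N1 ✓), N3 = 29 + 2·20 = 69
check: N3/(N1+N3) with N1 = 29, N3 = 69 gives 69/98; |achieved − target| = 0 ≤ 69/9800 ✓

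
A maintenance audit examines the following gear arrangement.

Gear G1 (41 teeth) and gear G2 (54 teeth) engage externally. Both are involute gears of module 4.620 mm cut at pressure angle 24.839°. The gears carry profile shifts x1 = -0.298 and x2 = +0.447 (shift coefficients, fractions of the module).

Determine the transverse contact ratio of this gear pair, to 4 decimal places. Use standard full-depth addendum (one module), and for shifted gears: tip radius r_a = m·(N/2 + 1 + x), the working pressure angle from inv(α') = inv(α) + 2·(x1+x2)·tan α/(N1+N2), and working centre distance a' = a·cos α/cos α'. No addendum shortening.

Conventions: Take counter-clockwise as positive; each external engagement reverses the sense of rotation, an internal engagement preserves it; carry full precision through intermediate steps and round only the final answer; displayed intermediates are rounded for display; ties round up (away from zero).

1.5151

class = single-mesh tooth geometry [involute pair 41T × 54T, m = 4.620]
base radii: r_b1 = 85.948544, r_b2 = 113.200522
tip radii: r_a1 = 97.953240, r_a2 = 131.425140
inv(α') = inv(24.839°) + 2·(-0.298+0.447)·tan α/(41+54) = 0.03082082  ⇒  α' = 25.22055°
a' = a·cos α / cos α' = 219.4500·cos 24.839°/cos 25.22055° = 220.133452
action lengths: √(r_a1²−r_b1²) = 46.986008, √(r_a2²−r_b2²) = 66.769823
base pitch p_b = π·m·cos α = 13.171479
CR = (46.986008 + 66.769823 − 220.133452·sin 25.22055°)/13.171479 = 1.515101
contact ratio ≈ 1.5151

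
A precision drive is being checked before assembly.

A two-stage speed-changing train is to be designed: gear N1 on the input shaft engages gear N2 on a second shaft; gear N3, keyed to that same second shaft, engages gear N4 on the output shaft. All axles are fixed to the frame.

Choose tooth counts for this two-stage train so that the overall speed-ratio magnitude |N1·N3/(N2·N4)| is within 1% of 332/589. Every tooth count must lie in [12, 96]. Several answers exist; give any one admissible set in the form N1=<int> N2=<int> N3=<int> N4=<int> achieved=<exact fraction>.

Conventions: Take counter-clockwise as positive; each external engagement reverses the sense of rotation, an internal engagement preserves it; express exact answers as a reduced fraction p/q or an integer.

N1=12 N2=19 N3=83 N4=93 achieved=332/589

design class (target 332/589): fixed-axis compound train
target = 332/589 in lowest terms: an exact hit needs N1·N3 = k·332 and N2·N4 = k·589 for one integer k, every count in [12, 96]; additionally prefer no 1:1 stage (N1 ≠ N2, N3 ≠ N4)
k = 1…2: no 1:1-free in-range split of k·332 and k·589 into factor pairs; take k = 3
k = 3: N1·N3 = 996 = 12·83, N2·N4 = 1767 = 19·93
achieved = 12·83/(19·93) = 332/589; |achieved − target| = 0 ≤ 83/14725 ✓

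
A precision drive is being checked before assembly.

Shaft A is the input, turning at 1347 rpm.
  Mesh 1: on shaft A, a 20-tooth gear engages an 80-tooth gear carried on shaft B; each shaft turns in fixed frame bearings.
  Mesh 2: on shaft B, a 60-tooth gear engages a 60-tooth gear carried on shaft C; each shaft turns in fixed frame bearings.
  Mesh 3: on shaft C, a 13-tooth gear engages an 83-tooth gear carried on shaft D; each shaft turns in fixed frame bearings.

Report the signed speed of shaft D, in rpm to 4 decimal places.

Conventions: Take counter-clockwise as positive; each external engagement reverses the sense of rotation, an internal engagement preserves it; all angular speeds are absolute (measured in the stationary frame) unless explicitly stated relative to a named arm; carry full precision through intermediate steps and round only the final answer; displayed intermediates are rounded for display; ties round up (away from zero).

recognized (4 fixed axles, 3 meshes): fixed-axis compound train
mesh 1 [20T→80T]: ω = 1347.0000×20/80 = 336.7500 rpm, sense flips to −
mesh 2 [60T→60T]: ω = 336.7500×60/60 = 336.7500 rpm, sense flips to +
mesh 3 [13T→83T]: ω = 336.7500×13/83 = 52.7440 rpm, sense flips to −
signed output speed = -52.7440 rpm

-52.7440 rpm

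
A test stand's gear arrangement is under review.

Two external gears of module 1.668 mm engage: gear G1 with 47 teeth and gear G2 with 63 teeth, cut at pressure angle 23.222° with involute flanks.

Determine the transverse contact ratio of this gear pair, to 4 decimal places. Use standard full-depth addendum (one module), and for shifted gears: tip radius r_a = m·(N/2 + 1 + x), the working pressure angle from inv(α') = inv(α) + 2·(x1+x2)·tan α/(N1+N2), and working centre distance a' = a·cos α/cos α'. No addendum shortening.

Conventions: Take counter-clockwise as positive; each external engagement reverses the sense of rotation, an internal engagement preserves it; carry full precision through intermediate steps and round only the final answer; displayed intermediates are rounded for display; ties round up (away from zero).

1.6131

class = single-mesh tooth geometry [involute pair 47T × 63T, m = 1.668]
base radii: r_b1 = 36.022335, r_b2 = 48.285258
tip radii: r_a1 = 40.866000, r_a2 = 54.210000
no profile shift: α' = α, a' = a
action lengths: √(r_a1²−r_b1²) = 19.298221, √(r_a2²−r_b2²) = 24.642605
base pitch p_b = π·m·cos α = 4.815638
CR = (19.298221 + 24.642605 − 91.740000·sin 23.22200°)/4.815638 = 1.613124
contact ratio ≈ 1.6131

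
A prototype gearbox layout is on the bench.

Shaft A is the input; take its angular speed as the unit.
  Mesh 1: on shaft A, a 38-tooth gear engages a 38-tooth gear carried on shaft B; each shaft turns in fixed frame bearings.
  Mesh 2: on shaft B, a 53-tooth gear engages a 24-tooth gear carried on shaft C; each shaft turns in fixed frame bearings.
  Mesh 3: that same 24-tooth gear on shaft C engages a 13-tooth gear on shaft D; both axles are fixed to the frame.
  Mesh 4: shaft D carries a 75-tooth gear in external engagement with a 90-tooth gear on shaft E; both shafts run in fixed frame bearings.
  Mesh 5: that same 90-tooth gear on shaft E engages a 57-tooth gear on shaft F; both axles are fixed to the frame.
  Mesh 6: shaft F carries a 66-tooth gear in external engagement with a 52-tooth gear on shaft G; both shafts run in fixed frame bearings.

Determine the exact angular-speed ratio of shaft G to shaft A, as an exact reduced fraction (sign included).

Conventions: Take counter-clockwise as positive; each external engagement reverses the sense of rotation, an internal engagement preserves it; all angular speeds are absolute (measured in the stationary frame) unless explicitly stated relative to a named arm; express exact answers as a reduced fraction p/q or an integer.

43725/6422

class = fixed-axis compound train [6 meshes; 6 ratios multiply, 6 sense flips]
mesh 1 [38T→38T]: running ratio 1, sense −
mesh 2 [53T→24T]: running ratio 53/24, sense +
mesh 3 [24T→13T]: running ratio 53/13, sense −
mesh 4 [75T→90T]: running ratio 265/78, sense +
mesh 5 [90T→57T]: running ratio 1325/247, sense −
mesh 6 [66T→52T]: running ratio 43725/6422, sense +
ω_out/ω_in = 43725/6422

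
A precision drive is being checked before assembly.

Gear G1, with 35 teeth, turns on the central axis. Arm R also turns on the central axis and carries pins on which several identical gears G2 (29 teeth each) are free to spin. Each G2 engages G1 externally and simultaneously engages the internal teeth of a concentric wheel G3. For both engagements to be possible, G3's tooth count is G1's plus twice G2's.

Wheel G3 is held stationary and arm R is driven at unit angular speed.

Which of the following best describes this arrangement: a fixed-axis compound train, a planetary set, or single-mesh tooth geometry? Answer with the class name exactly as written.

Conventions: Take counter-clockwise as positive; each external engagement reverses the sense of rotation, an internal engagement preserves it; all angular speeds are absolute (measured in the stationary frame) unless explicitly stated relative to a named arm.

planetary set

class = planetary set [G3 = 35+2·29 = 93; Willis about the carrier]
classification: planetary set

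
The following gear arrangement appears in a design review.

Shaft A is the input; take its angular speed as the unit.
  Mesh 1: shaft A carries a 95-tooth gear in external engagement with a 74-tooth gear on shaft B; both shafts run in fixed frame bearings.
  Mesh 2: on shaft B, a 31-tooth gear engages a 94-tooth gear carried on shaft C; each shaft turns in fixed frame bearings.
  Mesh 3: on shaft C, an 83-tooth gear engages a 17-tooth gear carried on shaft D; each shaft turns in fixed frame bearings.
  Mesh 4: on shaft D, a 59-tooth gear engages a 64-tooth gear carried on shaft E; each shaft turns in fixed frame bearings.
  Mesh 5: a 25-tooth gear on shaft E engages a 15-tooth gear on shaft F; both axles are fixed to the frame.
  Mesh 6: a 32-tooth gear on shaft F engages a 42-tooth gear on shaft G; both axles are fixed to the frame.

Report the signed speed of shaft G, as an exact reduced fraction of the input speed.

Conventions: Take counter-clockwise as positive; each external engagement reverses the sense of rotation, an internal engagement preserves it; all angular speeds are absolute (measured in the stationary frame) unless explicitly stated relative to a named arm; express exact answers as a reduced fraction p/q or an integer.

6-mesh fixed-axis compound train (all bearings frame-fixed)
mesh 1 [95T→74T]: |ω|/ω_in = 1×95/74 = 95/74, sense flips to −
mesh 2 [31T→94T]: |ω|/ω_in = (95/74)×31/94 = 2945/6956, sense flips to +
mesh 3 [83T→17T]: |ω|/ω_in = (2945/6956)×83/17 = 244435/118252, sense flips to −
mesh 4 [59T→64T]: |ω|/ω_in = (244435/118252)×59/64 = 14421665/7568128, sense flips to +
mesh 5 [25T→15T]: |ω|/ω_in = (14421665/7568128)×25/15 = 72108325/22704384, sense flips to −
mesh 6 [32T→42T]: |ω|/ω_in = (72108325/22704384)×32/42 = 72108325/29799504, sense flips to +
signed output speed (× input speed) = 72108325/29799504

72108325/29799504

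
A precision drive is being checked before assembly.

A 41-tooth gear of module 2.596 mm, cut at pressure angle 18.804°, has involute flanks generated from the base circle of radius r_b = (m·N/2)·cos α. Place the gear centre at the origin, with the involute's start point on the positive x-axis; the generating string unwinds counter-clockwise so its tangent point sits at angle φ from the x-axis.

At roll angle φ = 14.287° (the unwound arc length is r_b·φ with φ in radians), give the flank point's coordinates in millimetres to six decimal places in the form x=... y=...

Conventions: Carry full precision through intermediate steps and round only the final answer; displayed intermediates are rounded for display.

recognized (one wheel, involute flank): single-mesh tooth geometry, m = 2.596, N = 41
pitch radius r_p = m·N/2 = 2.596·41/2 = 53.218000
base radius r_b = r_p·cos α = 53.218000·cos 18.804° = 50.377583
roll angle φ = 14.287° = 0.24935519 rad
x = r_b·(cos φ + φ·sin φ) = 51.919510
y = r_b·(sin φ − φ·cos φ) = 0.258743

x=51.919510 y=0.258743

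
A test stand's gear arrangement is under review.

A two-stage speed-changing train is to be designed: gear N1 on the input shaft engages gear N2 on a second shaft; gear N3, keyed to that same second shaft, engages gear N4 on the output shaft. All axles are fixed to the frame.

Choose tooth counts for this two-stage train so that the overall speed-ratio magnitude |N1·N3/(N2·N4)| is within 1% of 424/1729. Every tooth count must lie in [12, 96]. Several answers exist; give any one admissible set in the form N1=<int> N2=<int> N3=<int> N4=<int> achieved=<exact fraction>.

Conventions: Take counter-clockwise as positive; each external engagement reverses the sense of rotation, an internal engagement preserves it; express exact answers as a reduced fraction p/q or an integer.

N1=16 N2=38 N3=53 N4=91 achieved=424/1729

topology: fixed-axis compound train — 2 stages, target 424/1729
target = 424/1729 in lowest terms: an exact hit needs N1·N3 = k·424 and N2·N4 = k·1729 for one integer k, every count in [12, 96]; additionally prefer no 1:1 stage (N1 ≠ N2, N3 ≠ N4)
k = 1: no 1:1-free in-range split of k·424 and k·1729 into factor pairs; take k = 2
k = 2: N1·N3 = 848 = 16·53, N2·N4 = 3458 = 38·91
achieved = 16·53/(38·91) = 424/1729; |achieved − target| = 0 ≤ 106/43225 ✓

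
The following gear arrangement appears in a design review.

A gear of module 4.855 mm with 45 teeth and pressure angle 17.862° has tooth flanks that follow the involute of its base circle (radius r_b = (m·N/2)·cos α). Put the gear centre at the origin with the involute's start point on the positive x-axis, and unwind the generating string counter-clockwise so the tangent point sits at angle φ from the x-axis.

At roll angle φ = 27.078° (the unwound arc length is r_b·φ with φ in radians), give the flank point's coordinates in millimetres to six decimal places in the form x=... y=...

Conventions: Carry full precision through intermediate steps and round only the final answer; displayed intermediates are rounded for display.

x=114.942829 y=3.577223

class = single-mesh tooth geometry [base-circle involute, m = 4.855, 45T]
pitch radius r_p = m·N/2 = 4.855·45/2 = 109.237500
base radius r_b = r_p·cos α = 109.237500·cos 17.862° = 103.972039
roll angle φ = 27.078° = 0.47260025 rad
x = r_b·(cos φ + φ·sin φ) = 114.942829
y = r_b·(sin φ − φ·cos φ) = 3.577223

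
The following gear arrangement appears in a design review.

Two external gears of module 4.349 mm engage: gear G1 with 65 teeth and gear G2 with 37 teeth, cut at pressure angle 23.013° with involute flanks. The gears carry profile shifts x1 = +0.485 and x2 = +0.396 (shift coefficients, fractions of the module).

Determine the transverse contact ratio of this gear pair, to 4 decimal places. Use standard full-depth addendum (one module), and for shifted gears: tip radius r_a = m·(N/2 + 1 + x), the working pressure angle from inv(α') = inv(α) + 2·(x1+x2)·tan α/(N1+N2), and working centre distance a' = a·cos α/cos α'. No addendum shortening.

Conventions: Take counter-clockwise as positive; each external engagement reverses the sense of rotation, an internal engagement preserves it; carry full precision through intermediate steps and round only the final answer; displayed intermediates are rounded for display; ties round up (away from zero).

single-mesh involute tooth geometry (65T engaging 37T at module 4.349)
base radii: r_b1 = 130.093923, r_b2 = 74.053464
tip radii: r_a1 = 147.800765, r_a2 = 86.527704
inv(α') = inv(23.013°) + 2·(+0.485+0.396)·tan α/(65+37) = 0.03042722  ⇒  α' = 25.11843°
a' = a·cos α / cos α' = 221.7990·cos 23.013°/cos 25.11843° = 225.469514
action lengths: √(r_a1²−r_b1²) = 70.147254, √(r_a2²−r_b2²) = 44.756318
base pitch p_b = π·m·cos α = 12.575450
CR = (70.147254 + 44.756318 − 225.469514·sin 25.11843°)/12.575450 = 1.526297
contact ratio ≈ 1.5263

1.5263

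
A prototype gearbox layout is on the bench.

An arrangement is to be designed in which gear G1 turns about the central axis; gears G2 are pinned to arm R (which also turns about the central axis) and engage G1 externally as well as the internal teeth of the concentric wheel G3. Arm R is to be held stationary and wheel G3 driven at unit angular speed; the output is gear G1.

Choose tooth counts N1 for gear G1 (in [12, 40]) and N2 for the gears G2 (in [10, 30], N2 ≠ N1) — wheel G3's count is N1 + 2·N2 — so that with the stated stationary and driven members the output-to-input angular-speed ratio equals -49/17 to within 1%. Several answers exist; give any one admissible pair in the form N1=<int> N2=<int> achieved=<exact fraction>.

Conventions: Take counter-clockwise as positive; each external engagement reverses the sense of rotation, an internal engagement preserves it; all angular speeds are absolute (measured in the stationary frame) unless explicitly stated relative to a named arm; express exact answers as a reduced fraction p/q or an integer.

topology: planetary set — design target -49/17, arm = carrier (Willis)
Willis with ω_arm = 0: ω_sun/ω_ring = −N3/N1; set equal to -49/17  ⇒  N3/N1 = −(-49/17) = 49/17
N3 = N1 + 2·N2  ⇒  N2/N1 = (N3/N1 − 1)/2 = (49/17 − 1)/2 = 16/17
smallest multiple with N1 ≥ 12 and N2 ≥ 10: k = 1  ⇒  N1 = 1·17 = 17, N2 = 1·16 = 16 (N1 ≤ 40, N2 ≤ 30, N2 ≠ N1 ✓), N3 = 17 + 2·16 = 49
check: −N3/N1 with N1 = 17, N3 = 49 gives -49/17; |achieved − target| = 0 ≤ 49/1700 ✓

N1=17 N2=16 achieved=-49/17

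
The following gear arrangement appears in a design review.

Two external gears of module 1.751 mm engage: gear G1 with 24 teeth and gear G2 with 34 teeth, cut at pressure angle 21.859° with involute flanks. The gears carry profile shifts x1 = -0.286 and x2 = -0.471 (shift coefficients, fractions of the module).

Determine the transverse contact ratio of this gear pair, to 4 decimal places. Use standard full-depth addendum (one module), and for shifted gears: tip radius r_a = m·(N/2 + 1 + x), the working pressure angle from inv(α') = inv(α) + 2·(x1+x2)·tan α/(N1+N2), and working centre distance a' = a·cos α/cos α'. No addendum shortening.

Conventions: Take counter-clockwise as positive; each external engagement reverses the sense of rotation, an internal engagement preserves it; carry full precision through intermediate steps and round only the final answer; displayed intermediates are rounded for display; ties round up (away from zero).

single-mesh involute tooth geometry (24T engaging 34T at module 1.751)
base radii: r_b1 = 19.501299, r_b2 = 27.626840
tip radii: r_a1 = 22.262214, r_a2 = 30.693279
inv(α') = inv(21.859°) + 2·(-0.286-0.471)·tan α/(24+34) = 0.00918309  ⇒  α' = 17.09650°
a' = a·cos α / cos α' = 50.7790·cos 21.859°/cos 17.09650° = 49.306965
action lengths: √(r_a1²−r_b1²) = 10.738041, √(r_a2²−r_b2²) = 13.372924
base pitch p_b = π·m·cos α = 5.105428
CR = (10.738041 + 13.372924 − 49.306965·sin 17.09650°)/5.105428 = 1.883409
contact ratio ≈ 1.8834

1.8834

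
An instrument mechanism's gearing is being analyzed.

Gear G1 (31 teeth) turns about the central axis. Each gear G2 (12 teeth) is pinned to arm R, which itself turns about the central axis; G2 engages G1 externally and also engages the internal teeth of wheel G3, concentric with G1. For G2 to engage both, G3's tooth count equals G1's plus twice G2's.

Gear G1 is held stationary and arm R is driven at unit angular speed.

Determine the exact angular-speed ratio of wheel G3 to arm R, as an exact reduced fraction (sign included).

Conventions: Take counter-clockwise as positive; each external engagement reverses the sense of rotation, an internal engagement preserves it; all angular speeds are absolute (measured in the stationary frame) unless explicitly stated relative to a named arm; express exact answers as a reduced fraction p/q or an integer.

recognized (axles ride arm R): planetary set, 31/12/55 teeth
ring teeth: 31 + 2·12 = 55
31(ω_sun−ω_arm) = −55(ω_ring−ω_arm),  ω_sun = 0, ω_arm = 1
ω_ring = 1 − (31/55)(0−1) = 86/55
ω_out/ω_in = 86/55

86/55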